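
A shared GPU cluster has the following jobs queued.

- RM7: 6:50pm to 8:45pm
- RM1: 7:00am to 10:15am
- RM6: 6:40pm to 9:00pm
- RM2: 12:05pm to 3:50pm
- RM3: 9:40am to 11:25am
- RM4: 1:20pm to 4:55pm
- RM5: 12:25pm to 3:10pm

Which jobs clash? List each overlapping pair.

Sorted by start: RM1, RM3, RM2, RM5, RM4, RM6, RM7.
RM3 starts before RM1 ends → RM1 and RM3 overlap.
RM2 starts after RM1 ends, so nothing later overlaps RM1 either.
RM2 starts after RM3 ends, so nothing later overlaps RM3 either.
RM5 starts before RM2 ends → RM2 and RM5 overlap.
RM4 starts before RM2 ends → RM2 and RM4 overlap.
RM6 starts after RM2 ends, so nothing later overlaps RM2 either.
RM4 starts before RM5 ends → RM5 and RM4 overlap.
RM6 starts after RM5 ends, so nothing later overlaps RM5 either.
RM6 starts after RM4 ends, so nothing later overlaps RM4 either.
RM7 starts before RM6 ends → RM6 and RM7 overlap.

RM1 & RM3, RM2 & RM4, RM2 & RM5, RM4 & RM5, RM6 & RM7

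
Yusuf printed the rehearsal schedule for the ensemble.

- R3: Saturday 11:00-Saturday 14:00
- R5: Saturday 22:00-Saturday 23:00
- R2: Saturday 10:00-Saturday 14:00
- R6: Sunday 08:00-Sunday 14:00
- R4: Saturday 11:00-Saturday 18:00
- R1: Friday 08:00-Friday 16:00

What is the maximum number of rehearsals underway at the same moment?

3

Walk through starts and ends in time order (an end at T is processed before a start at T):
Friday 08:00 start R1 → 1
Friday 16:00 end R1 → 0
Saturday 10:00 start R2 → 1
Saturday 11:00 start R3 → 2
Saturday 11:00 start R4 → 3
Saturday 14:00 end R2 → 2
Saturday 14:00 end R3 → 1
Saturday 18:00 end R4 → 0
Saturday 22:00 start R5 → 1
Saturday 23:00 end R5 → 0
Sunday 08:00 start R6 → 1
Sunday 14:00 end R6 → 0
Peak is 3, at Saturday 11:00 (R2, R3, R4).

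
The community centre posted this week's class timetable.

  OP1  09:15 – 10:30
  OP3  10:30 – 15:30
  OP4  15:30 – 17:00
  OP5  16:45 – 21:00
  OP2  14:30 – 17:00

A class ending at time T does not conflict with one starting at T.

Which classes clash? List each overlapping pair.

Sorted by start: OP1, OP3, OP2, OP4, OP5.
OP3 starts exactly when OP1 ends (back-to-back, no overlap) — done with OP1.
OP2 starts before OP3 ends → OP3 and OP2 overlap.
OP4 starts exactly when OP3 ends (back-to-back, no overlap) — done with OP3.
OP4 starts before OP2 ends → OP2 and OP4 overlap.
OP5 starts before OP2 ends → OP2 and OP5 overlap.
OP5 starts before OP4 ends → OP4 and OP5 overlap.

OP2 & OP3, OP2 & OP4, OP2 & OP5, OP4 & OP5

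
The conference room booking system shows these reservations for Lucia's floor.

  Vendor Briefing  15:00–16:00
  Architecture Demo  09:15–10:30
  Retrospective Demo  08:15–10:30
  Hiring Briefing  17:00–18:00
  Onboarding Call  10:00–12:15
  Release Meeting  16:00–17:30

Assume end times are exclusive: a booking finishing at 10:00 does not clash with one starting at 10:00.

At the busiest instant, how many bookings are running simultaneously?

Walk through starts and ends in time order (an end at T is processed before a start at T):
08:15 start Retrospective Demo → 1
09:15 start Architecture Demo → 2
10:00 start Onboarding Call → 3
10:30 end Architecture Demo → 2
10:30 end Retrospective Demo → 1
12:15 end Onboarding Call → 0
15:00 start Vendor Briefing → 1
16:00 end Vendor Briefing → 0
16:00 start Release Meeting → 1
17:00 start Hiring Briefing → 2
17:30 end Release Meeting → 1
18:00 end Hiring Briefing → 0
Peak is 3, at 10:00 (Architecture Demo, Onboarding Call, Retrospective Demo).

3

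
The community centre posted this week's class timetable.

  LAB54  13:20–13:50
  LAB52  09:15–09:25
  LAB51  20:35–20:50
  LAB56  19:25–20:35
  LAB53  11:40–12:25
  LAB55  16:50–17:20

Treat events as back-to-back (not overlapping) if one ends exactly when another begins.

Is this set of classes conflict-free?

Sorted by start: LAB52, LAB53, LAB54, LAB55, LAB56, LAB51.
LAB53 starts after LAB52 ends — done with LAB52.
LAB54 starts after LAB53 ends — done with LAB53.
LAB55 starts after LAB54 ends — done with LAB54.
LAB56 starts after LAB55 ends — done with LAB55.
LAB51 starts exactly when LAB56 ends (back-to-back, no overlap).
Every pair is clear; the schedule has no overlaps.

Yes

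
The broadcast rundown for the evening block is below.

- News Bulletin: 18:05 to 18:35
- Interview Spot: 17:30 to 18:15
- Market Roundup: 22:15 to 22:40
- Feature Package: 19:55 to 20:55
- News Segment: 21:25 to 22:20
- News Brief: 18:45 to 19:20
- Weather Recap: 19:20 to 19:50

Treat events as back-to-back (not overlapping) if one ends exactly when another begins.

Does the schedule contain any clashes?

Yes

Check each pair: they overlap iff neither finishes before the other starts.
Sorted by start: Interview Spot, News Bulletin, News Brief, Weather Recap, Feature Package, News Segment, Market Roundup.
News Bulletin starts before Interview Spot ends → Interview Spot and News Bulletin overlap.
That's a conflict, so the schedule is not conflict-free.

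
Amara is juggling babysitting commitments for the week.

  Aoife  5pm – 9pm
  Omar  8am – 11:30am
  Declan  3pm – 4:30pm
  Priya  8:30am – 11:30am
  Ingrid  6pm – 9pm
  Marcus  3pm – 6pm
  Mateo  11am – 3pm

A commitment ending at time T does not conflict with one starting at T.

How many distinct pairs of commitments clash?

Sorted by start: Omar, Priya, Mateo, Marcus, Declan, Aoife, Ingrid.
Priya starts before Omar ends → Omar and Priya overlap.
Mateo starts before Omar ends → Omar and Mateo overlap.
Marcus starts after Omar ends; Omar is clear from here.
Mateo starts before Priya ends → Priya and Mateo overlap.
Marcus starts after Priya ends; Priya is clear from here.
Marcus starts exactly when Mateo ends (back-to-back, no overlap); Mateo is clear from here.
Declan starts before Marcus ends → Marcus and Declan overlap.
Aoife starts before Marcus ends → Marcus and Aoife overlap.
Ingrid starts exactly when Marcus ends (back-to-back, no overlap).
Aoife starts after Declan ends; Declan is clear from here.
Ingrid starts before Aoife ends → Aoife and Ingrid overlap.
Overlapping pairs: Aoife & Ingrid, Aoife & Marcus, Declan & Marcus, Mateo & Omar, Mateo & Priya, Omar & Priya — 6 in total.

6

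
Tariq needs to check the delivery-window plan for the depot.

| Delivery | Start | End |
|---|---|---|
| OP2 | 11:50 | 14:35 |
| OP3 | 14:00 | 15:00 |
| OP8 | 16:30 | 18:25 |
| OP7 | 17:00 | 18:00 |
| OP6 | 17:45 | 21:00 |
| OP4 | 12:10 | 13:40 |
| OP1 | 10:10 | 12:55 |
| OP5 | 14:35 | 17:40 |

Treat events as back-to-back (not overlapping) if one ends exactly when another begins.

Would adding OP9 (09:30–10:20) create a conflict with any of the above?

Yes — it overlaps OP1

OP1: starts 10:10 before OP9 ends 10:20, and ends 12:55 after OP9 starts 09:30 → overlap.
OP2: starts 11:50 at or after OP9 ends 10:20 → clear.
OP4: starts 12:10 at or after OP9 ends 10:20 → clear.
OP3: starts 14:00 at or after OP9 ends 10:20 → clear.
OP5: starts 14:35 at or after OP9 ends 10:20 → clear.
OP8: starts 16:30 at or after OP9 ends 10:20 → clear.
OP7: starts 17:00 at or after OP9 ends 10:20 → clear.
OP6: starts 17:45 at or after OP9 ends 10:20 → clear.
OP9 overlaps OP1.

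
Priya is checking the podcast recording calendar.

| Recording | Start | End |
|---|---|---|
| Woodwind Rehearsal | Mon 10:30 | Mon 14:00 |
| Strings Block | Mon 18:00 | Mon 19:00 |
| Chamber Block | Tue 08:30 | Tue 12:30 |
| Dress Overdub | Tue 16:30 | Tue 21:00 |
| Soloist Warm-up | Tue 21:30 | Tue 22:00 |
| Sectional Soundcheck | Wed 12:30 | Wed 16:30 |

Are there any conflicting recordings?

Sorted by start: Woodwind Rehearsal, Strings Block, Chamber Block, Dress Overdub, Soloist Warm-up, Sectional Soundcheck.
Strings Block starts after Woodwind Rehearsal ends; Woodwind Rehearsal is clear from here.
Chamber Block starts after Strings Block ends; Strings Block is clear from here.
Dress Overdub starts after Chamber Block ends; Chamber Block is clear from here.
Soloist Warm-up starts after Dress Overdub ends; Dress Overdub is clear from here.
Sectional Soundcheck starts after Soloist Warm-up ends.
Every pair is clear; the schedule has no overlaps.

No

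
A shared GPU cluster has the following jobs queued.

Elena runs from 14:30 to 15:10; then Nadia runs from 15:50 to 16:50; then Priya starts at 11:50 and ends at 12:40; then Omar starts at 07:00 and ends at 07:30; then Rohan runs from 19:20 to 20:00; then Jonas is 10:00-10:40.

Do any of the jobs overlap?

Sorted by start: Omar, Jonas, Priya, Elena, Nadia, Rohan.
Jonas starts after Omar ends, so Omar has no further overlaps.
Priya starts after Jonas ends, so Jonas has no further overlaps.
Elena starts after Priya ends, so Priya has no further overlaps.
Nadia starts after Elena ends, so Elena has no further overlaps.
Rohan starts after Nadia ends.
Every pair is clear; the schedule has no overlaps.

No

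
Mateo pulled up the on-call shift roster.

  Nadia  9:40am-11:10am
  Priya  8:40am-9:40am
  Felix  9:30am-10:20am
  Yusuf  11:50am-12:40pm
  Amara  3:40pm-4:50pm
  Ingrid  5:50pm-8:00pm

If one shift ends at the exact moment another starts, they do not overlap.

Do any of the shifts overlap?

Sorted by start: Priya, Felix, Nadia, Yusuf, Amara, Ingrid.
Felix starts before Priya ends → Priya and Felix overlap.
That's a conflict, so the schedule is not conflict-free.

Yes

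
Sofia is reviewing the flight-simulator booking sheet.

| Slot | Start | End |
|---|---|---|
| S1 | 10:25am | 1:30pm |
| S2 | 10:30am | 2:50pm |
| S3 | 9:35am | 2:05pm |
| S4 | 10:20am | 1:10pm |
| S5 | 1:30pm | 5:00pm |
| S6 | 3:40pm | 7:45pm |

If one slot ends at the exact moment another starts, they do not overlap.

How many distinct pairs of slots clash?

Sorted by start: S3, S4, S1, S2, S5, S6.
S4 starts before S3 ends → S3 and S4 overlap.
S1 starts before S3 ends → S3 and S1 overlap.
S2 starts before S3 ends → S3 and S2 overlap.
S5 starts before S3 ends → S3 and S5 overlap.
S6 starts after S3 ends.
S1 starts before S4 ends → S4 and S1 overlap.
S2 starts before S4 ends → S4 and S2 overlap.
S5 starts after S4 ends — done with S4.
S2 starts before S1 ends → S1 and S2 overlap.
S5 starts exactly when S1 ends (back-to-back, no overlap) — done with S1.
S5 starts before S2 ends → S2 and S5 overlap.
S6 starts after S2 ends.
S6 starts before S5 ends → S5 and S6 overlap.
Overlapping pairs: S1 & S2, S1 & S3, S1 & S4, S2 & S3, S2 & S4, S2 & S5, S3 & S4, S3 & S5, S5 & S6 — 9 in total.

9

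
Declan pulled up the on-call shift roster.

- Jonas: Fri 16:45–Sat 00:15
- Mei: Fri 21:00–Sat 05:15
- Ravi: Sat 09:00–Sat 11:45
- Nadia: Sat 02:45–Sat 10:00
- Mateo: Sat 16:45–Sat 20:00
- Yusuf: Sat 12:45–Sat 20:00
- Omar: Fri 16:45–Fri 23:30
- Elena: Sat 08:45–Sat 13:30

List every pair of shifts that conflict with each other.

Elena & Nadia, Elena & Ravi, Elena & Yusuf, Jonas & Mei, Jonas & Omar, Mateo & Yusuf, Mei & Nadia, Mei & Omar, Nadia & Ravi

Sorted by start: Jonas, Omar, Mei, Nadia, Elena, Ravi, Yusuf, Mateo.
Omar starts before Jonas ends → Jonas and Omar overlap.
Mei starts before Jonas ends → Jonas and Mei overlap.
Nadia starts after Jonas ends, so nothing later overlaps Jonas either.
Mei starts before Omar ends → Omar and Mei overlap.
Nadia starts after Omar ends, so nothing later overlaps Omar either.
Nadia starts before Mei ends → Mei and Nadia overlap.
Elena starts after Mei ends, so nothing later overlaps Mei either.
Elena starts before Nadia ends → Nadia and Elena overlap.
Ravi starts before Nadia ends → Nadia and Ravi overlap.
Yusuf starts after Nadia ends, so nothing later overlaps Nadia either.
Ravi starts before Elena ends → Elena and Ravi overlap.
Yusuf starts before Elena ends → Elena and Yusuf overlap.
Mateo starts after Elena ends.
Yusuf starts after Ravi ends, so nothing later overlaps Ravi either.
Mateo starts before Yusuf ends → Yusuf and Mateo overlap.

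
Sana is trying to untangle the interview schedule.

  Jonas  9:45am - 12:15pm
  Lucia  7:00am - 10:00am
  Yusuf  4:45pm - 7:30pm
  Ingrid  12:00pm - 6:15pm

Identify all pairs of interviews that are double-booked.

Ingrid & Jonas, Ingrid & Yusuf, Jonas & Lucia

Sorted by start: Lucia, Jonas, Ingrid, Yusuf.
Jonas starts before Lucia ends → Lucia and Jonas overlap.
Ingrid starts after Lucia ends, so Lucia has no further overlaps.
Ingrid starts before Jonas ends → Jonas and Ingrid overlap.
Yusuf starts after Jonas ends.
Yusuf starts before Ingrid ends → Ingrid and Yusuf overlap.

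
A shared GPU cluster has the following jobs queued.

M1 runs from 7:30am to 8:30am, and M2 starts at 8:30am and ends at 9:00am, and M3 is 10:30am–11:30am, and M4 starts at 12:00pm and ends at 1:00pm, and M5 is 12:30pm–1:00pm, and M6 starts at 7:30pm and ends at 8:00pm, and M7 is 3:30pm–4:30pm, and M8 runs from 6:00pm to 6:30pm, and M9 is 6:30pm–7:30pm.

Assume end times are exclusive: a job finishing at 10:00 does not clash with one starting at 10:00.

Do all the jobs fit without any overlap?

Sorted by start: M1, M2, M3, M4, M5, M7, M8, M9, M6.
M2 starts exactly when M1 ends (back-to-back, no overlap), so M1 has no further overlaps.
M3 starts after M2 ends, so M2 has no further overlaps.
M4 starts after M3 ends, so M3 has no further overlaps.
M5 starts before M4 ends → M4 and M5 overlap.
That's a conflict, so the schedule is not conflict-free.

No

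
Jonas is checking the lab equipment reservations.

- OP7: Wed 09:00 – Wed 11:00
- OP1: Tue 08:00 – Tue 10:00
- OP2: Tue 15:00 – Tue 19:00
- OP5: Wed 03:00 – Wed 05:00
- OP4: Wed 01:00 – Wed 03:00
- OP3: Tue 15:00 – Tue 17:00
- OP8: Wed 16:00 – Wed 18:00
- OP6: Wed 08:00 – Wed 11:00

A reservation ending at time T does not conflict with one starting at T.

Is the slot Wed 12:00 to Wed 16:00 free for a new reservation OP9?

OP1: ends Tue 10:00 at or before OP9 starts Wed 12:00 → clear.
OP2: ends Tue 19:00 at or before OP9 starts Wed 12:00 → clear.
OP3: ends Tue 17:00 at or before OP9 starts Wed 12:00 → clear.
OP4: ends Wed 03:00 at or before OP9 starts Wed 12:00 → clear.
OP5: ends Wed 05:00 at or before OP9 starts Wed 12:00 → clear.
OP6: ends Wed 11:00 at or before OP9 starts Wed 12:00 → clear.
OP7: ends Wed 11:00 at or before OP9 starts Wed 12:00 → clear.
OP8: starts Wed 16:00 at or after OP9 ends Wed 16:00 → clear.

Yes — the slot is free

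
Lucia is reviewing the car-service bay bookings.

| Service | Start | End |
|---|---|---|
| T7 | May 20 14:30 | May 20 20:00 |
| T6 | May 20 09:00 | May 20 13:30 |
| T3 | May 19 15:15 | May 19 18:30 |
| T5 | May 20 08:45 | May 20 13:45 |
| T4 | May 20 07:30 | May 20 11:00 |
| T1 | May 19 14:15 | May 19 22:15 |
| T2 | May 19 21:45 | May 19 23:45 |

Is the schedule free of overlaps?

No

Sorted by start: T1, T3, T2, T4, T5, T6, T7.
T3 starts before T1 ends → T1 and T3 overlap.
That's a conflict, so the schedule is not conflict-free.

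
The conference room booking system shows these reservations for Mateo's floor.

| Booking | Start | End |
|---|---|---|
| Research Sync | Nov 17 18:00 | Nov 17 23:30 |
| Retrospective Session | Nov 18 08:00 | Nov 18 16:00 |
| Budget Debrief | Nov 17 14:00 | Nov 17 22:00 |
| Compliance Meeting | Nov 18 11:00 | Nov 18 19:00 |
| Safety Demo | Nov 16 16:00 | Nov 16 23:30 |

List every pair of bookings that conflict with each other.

Budget Debrief & Research Sync, Compliance Meeting & Retrospective Session

Two intervals overlap when each starts before the other ends.
Sorted by start: Safety Demo, Budget Debrief, Research Sync, Retrospective Session, Compliance Meeting.
Budget Debrief starts after Safety Demo ends, so nothing later overlaps Safety Demo either.
Research Sync starts before Budget Debrief ends → Budget Debrief and Research Sync overlap.
Retrospective Session starts after Budget Debrief ends, so nothing later overlaps Budget Debrief either.
Retrospective Session starts after Research Sync ends, so nothing later overlaps Research Sync either.
Compliance Meeting starts before Retrospective Session ends → Retrospective Session and Compliance Meeting overlap.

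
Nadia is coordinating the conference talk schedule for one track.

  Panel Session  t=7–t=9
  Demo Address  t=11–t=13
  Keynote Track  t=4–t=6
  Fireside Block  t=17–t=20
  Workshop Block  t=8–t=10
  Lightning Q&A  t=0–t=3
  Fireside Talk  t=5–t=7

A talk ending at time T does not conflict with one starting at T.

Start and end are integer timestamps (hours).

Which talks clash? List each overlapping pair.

Sorted by start: Lightning Q&A, Keynote Track, Fireside Talk, Panel Session, Workshop Block, Demo Address, Fireside Block.
Keynote Track starts after Lightning Q&A ends; Lightning Q&A is clear from here.
Fireside Talk starts before Keynote Track ends → Keynote Track and Fireside Talk overlap.
Panel Session starts after Keynote Track ends; Keynote Track is clear from here.
Panel Session starts exactly when Fireside Talk ends (back-to-back, no overlap); Fireside Talk is clear from here.
Workshop Block starts before Panel Session ends → Panel Session and Workshop Block overlap.
Demo Address starts after Panel Session ends; Panel Session is clear from here.
Demo Address starts after Workshop Block ends; Workshop Block is clear from here.
Fireside Block starts after Demo Address ends.

Fireside Talk & Keynote Track, Panel Session & Workshop Block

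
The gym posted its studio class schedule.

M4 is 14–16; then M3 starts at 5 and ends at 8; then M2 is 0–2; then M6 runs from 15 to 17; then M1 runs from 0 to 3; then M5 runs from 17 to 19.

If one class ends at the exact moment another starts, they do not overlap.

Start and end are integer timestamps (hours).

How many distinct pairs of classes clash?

Two intervals overlap when each starts before the other ends.
Sorted by start: M1, M2, M3, M4, M6, M5.
M2 starts before M1 ends → M1 and M2 overlap.
M3 starts after M1 ends — done with M1.
M3 starts after M2 ends — done with M2.
M4 starts after M3 ends — done with M3.
M6 starts before M4 ends → M4 and M6 overlap.
M5 starts after M4 ends.
M5 starts exactly when M6 ends (back-to-back, no overlap).
Overlapping pairs: M1 & M2, M4 & M6 — 2 in total.

2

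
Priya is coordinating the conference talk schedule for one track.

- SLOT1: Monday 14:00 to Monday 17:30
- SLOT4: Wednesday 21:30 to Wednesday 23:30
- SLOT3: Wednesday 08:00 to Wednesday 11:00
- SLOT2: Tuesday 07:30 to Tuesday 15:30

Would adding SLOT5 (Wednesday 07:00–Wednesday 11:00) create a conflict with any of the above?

Yes — it overlaps SLOT3

SLOT1: ends Monday 17:30 at or before SLOT5 starts Wednesday 07:00 → clear.
SLOT2: ends Tuesday 15:30 at or before SLOT5 starts Wednesday 07:00 → clear.
SLOT3: starts Wednesday 08:00 before SLOT5 ends Wednesday 11:00, and ends Wednesday 11:00 after SLOT5 starts Wednesday 07:00 → overlap.
SLOT4: starts Wednesday 21:30 at or after SLOT5 ends Wednesday 11:00 → clear.
SLOT5 overlaps SLOT3.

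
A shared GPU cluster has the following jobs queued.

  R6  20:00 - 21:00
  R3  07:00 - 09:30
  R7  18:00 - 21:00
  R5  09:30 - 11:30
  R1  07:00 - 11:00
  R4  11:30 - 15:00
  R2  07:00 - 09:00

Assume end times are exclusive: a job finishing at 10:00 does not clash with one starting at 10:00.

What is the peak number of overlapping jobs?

Sort all start/end points and keep a running count:
07:00 start R1 → 1
07:00 start R2 → 2
07:00 start R3 → 3
09:00 end R2 → 2
09:30 end R3 → 1
09:30 start R5 → 2
11:00 end R1 → 1
11:30 end R5 → 0
11:30 start R4 → 1
15:00 end R4 → 0
18:00 start R7 → 1
20:00 start R6 → 2
21:00 end R6 → 1
21:00 end R7 → 0
Peak is 3, at 07:00 (R1, R2, R3).

3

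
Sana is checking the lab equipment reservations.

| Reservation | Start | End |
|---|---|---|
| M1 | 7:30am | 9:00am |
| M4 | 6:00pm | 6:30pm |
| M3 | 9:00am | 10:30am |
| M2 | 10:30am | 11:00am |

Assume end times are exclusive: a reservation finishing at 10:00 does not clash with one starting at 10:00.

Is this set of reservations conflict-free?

Sorted by start: M1, M3, M2, M4.
M3 starts exactly when M1 ends (back-to-back, no overlap) — done with M1.
M2 starts exactly when M3 ends (back-to-back, no overlap) — done with M3.
M4 starts after M2 ends.
Every pair is clear; the schedule has no overlaps.

Yes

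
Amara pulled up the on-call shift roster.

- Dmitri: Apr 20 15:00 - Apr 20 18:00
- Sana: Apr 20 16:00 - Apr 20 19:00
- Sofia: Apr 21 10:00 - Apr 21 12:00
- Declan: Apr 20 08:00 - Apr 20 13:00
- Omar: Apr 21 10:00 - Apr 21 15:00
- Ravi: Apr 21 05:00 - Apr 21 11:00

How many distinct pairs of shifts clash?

Check each pair: they overlap iff neither finishes before the other starts.
Sorted by start: Declan, Dmitri, Sana, Ravi, Sofia, Omar.
Dmitri starts after Declan ends, so Declan has no further overlaps.
Sana starts before Dmitri ends → Dmitri and Sana overlap.
Ravi starts after Dmitri ends, so Dmitri has no further overlaps.
Ravi starts after Sana ends, so Sana has no further overlaps.
Sofia starts before Ravi ends → Ravi and Sofia overlap.
Omar starts before Ravi ends → Ravi and Omar overlap.
Omar starts before Sofia ends → Sofia and Omar overlap.
Overlapping pairs: Dmitri & Sana, Omar & Ravi, Omar & Sofia, Ravi & Sofia — 4 in total.

4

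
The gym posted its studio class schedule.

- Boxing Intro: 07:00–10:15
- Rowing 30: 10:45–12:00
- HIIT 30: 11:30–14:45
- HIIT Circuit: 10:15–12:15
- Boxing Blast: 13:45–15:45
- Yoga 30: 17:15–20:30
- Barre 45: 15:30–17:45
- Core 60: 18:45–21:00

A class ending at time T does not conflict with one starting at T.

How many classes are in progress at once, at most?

Walk through starts and ends in time order (an end at T is processed before a start at T):
07:00 start Boxing Intro → 1
10:15 end Boxing Intro → 0
10:15 start HIIT Circuit → 1
10:45 start Rowing 30 → 2
11:30 start HIIT 30 → 3
12:00 end Rowing 30 → 2
12:15 end HIIT Circuit → 1
13:45 start Boxing Blast → 2
14:45 end HIIT 30 → 1
15:30 start Barre 45 → 2
15:45 end Boxing Blast → 1
17:15 start Yoga 30 → 2
17:45 end Barre 45 → 1
18:45 start Core 60 → 2
20:30 end Yoga 30 → 1
21:00 end Core 60 → 0
Peak is 3, at 11:30 (HIIT 30, HIIT Circuit, Rowing 30).

3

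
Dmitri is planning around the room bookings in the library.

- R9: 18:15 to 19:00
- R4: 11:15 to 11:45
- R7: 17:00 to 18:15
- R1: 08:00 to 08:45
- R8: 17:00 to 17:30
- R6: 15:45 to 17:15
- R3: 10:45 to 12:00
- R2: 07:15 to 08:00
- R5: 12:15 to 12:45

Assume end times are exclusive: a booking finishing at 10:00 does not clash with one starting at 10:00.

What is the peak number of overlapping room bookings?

3

Walk through starts and ends in time order (an end at T is processed before a start at T):
07:15 start R2 → 1
08:00 end R2 → 0
08:00 start R1 → 1
08:45 end R1 → 0
10:45 start R3 → 1
11:15 start R4 → 2
11:45 end R4 → 1
12:00 end R3 → 0
12:15 start R5 → 1
12:45 end R5 → 0
15:45 start R6 → 1
17:00 start R7 → 2
17:00 start R8 → 3
17:15 end R6 → 2
17:30 end R8 → 1
18:15 end R7 → 0
18:15 start R9 → 1
19:00 end R9 → 0
Peak is 3, at 17:00 (R6, R7, R8).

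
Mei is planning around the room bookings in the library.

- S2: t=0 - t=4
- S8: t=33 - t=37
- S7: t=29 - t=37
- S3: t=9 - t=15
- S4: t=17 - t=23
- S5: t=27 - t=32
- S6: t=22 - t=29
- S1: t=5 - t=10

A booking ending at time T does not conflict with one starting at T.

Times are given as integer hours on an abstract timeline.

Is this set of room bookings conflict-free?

Sorted by start: S2, S1, S3, S4, S6, S5, S7, S8.
S1 starts after S2 ends; S2 is clear from here.
S3 starts before S1 ends → S1 and S3 overlap.
That's a conflict, so the schedule is not conflict-free.

No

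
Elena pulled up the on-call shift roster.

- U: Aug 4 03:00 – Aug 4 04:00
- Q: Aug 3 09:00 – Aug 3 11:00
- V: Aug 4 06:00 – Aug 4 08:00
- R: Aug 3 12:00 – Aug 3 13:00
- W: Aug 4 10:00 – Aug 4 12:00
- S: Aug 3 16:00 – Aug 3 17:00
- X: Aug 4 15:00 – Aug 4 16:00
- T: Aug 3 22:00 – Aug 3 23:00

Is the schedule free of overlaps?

Yes

Sorted by start: Q, R, S, T, U, V, W, X.
R starts after Q ends; Q is clear from here.
S starts after R ends; R is clear from here.
T starts after S ends; S is clear from here.
U starts after T ends; T is clear from here.
V starts after U ends; U is clear from here.
W starts after V ends; V is clear from here.
X starts after W ends.
Every pair is clear; the schedule has no overlaps.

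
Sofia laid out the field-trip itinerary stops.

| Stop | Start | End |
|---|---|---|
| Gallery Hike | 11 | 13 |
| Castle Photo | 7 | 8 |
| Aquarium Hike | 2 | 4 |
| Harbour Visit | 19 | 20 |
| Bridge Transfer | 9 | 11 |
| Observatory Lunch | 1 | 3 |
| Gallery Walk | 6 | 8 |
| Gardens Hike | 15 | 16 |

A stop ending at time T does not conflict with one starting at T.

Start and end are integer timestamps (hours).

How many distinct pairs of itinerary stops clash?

Sorted by start: Observatory Lunch, Aquarium Hike, Gallery Walk, Castle Photo, Bridge Transfer, Gallery Hike, Gardens Hike, Harbour Visit.
Aquarium Hike starts before Observatory Lunch ends → Observatory Lunch and Aquarium Hike overlap.
Gallery Walk starts after Observatory Lunch ends, so Observatory Lunch has no further overlaps.
Gallery Walk starts after Aquarium Hike ends, so Aquarium Hike has no further overlaps.
Castle Photo starts before Gallery Walk ends → Gallery Walk and Castle Photo overlap.
Bridge Transfer starts after Gallery Walk ends, so Gallery Walk has no further overlaps.
Bridge Transfer starts after Castle Photo ends, so Castle Photo has no further overlaps.
Gallery Hike starts exactly when Bridge Transfer ends (back-to-back, no overlap), so Bridge Transfer has no further overlaps.
Gardens Hike starts after Gallery Hike ends, so Gallery Hike has no further overlaps.
Harbour Visit starts after Gardens Hike ends.
Overlapping pairs: Aquarium Hike & Observatory Lunch, Castle Photo & Gallery Walk — 2 in total.

2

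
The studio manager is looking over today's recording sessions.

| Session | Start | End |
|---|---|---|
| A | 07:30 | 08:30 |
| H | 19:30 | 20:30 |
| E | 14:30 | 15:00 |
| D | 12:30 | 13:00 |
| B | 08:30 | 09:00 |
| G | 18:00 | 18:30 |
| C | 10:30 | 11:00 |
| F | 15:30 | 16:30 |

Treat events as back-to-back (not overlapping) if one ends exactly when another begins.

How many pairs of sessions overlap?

0

Sorted by start: A, B, C, D, E, F, G, H.
B starts exactly when A ends (back-to-back, no overlap), so A has no further overlaps.
C starts after B ends, so B has no further overlaps.
D starts after C ends, so C has no further overlaps.
E starts after D ends, so D has no further overlaps.
F starts after E ends, so E has no further overlaps.
G starts after F ends, so F has no further overlaps.
H starts after G ends.
No pair overlaps.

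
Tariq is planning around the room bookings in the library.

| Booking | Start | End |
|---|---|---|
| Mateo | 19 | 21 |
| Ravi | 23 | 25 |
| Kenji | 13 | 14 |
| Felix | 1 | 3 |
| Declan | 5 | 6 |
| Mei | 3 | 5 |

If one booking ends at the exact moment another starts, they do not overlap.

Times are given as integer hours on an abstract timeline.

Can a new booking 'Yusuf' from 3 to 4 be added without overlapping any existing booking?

Felix: ends 3 at or before Yusuf starts 3 → clear.
Mei: starts 3 before Yusuf ends 4, and ends 5 after Yusuf starts 3 → overlap.
Declan: starts 5 at or after Yusuf ends 4 → clear.
Kenji: starts 13 at or after Yusuf ends 4 → clear.
Mateo: starts 19 at or after Yusuf ends 4 → clear.
Ravi: starts 23 at or after Yusuf ends 4 → clear.
Yusuf overlaps Mei.

No — it overlaps Mei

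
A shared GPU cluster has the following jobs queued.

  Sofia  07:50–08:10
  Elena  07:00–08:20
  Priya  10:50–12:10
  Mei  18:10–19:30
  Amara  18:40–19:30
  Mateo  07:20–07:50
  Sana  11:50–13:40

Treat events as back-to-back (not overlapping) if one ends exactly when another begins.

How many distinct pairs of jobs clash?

Sorted by start: Elena, Mateo, Sofia, Priya, Sana, Mei, Amara.
Mateo starts before Elena ends → Elena and Mateo overlap.
Sofia starts before Elena ends → Elena and Sofia overlap.
Priya starts after Elena ends — done with Elena.
Sofia starts exactly when Mateo ends (back-to-back, no overlap) — done with Mateo.
Priya starts after Sofia ends — done with Sofia.
Sana starts before Priya ends → Priya and Sana overlap.
Mei starts after Priya ends — done with Priya.
Mei starts after Sana ends — done with Sana.
Amara starts before Mei ends → Mei and Amara overlap.
Overlapping pairs: Amara & Mei, Elena & Mateo, Elena & Sofia, Priya & Sana — 4 in total.

4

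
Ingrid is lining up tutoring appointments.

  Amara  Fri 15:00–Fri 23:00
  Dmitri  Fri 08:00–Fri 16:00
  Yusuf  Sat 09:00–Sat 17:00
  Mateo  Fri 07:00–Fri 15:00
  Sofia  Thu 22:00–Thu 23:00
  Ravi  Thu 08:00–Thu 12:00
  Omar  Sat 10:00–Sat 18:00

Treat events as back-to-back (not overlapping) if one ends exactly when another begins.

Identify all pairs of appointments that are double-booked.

Check each pair: they overlap iff neither finishes before the other starts.
Sorted by start: Ravi, Sofia, Mateo, Dmitri, Amara, Yusuf, Omar.
Sofia starts after Ravi ends — done with Ravi.
Mateo starts after Sofia ends — done with Sofia.
Dmitri starts before Mateo ends → Mateo and Dmitri overlap.
Amara starts exactly when Mateo ends (back-to-back, no overlap) — done with Mateo.
Amara starts before Dmitri ends → Dmitri and Amara overlap.
Yusuf starts after Dmitri ends — done with Dmitri.
Yusuf starts after Amara ends — done with Amara.
Omar starts before Yusuf ends → Yusuf and Omar overlap.

Amara & Dmitri, Dmitri & Mateo, Omar & Yusuf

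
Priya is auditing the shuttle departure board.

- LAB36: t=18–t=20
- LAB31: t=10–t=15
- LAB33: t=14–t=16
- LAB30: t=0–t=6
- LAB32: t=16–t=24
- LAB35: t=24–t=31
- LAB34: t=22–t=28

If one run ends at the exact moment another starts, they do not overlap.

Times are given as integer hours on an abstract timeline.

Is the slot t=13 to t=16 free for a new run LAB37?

No — it overlaps LAB31, LAB33

LAB30: ends t=6 at or before LAB37 starts t=13 → clear.
LAB31: starts t=10 before LAB37 ends t=16, and ends t=15 after LAB37 starts t=13 → overlap.
LAB33: starts t=14 before LAB37 ends t=16, and ends t=16 after LAB37 starts t=13 → overlap.
LAB32: starts t=16 at or after LAB37 ends t=16 → clear.
LAB36: starts t=18 at or after LAB37 ends t=16 → clear.
LAB34: starts t=22 at or after LAB37 ends t=16 → clear.
LAB35: starts t=24 at or after LAB37 ends t=16 → clear.
LAB37 overlaps LAB31, LAB33.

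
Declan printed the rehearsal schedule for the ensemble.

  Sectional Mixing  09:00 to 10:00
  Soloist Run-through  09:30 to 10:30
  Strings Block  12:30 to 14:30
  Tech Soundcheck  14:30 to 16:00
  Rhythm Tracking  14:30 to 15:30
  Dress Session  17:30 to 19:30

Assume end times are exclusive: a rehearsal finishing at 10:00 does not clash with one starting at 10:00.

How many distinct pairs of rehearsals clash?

Two intervals overlap when each starts before the other ends.
Sorted by start: Sectional Mixing, Soloist Run-through, Strings Block, Tech Soundcheck, Rhythm Tracking, Dress Session.
Soloist Run-through starts before Sectional Mixing ends → Sectional Mixing and Soloist Run-through overlap.
Strings Block starts after Sectional Mixing ends, so nothing later overlaps Sectional Mixing either.
Strings Block starts after Soloist Run-through ends, so nothing later overlaps Soloist Run-through either.
Tech Soundcheck starts exactly when Strings Block ends (back-to-back, no overlap), so nothing later overlaps Strings Block either.
Rhythm Tracking starts before Tech Soundcheck ends → Tech Soundcheck and Rhythm Tracking overlap.
Dress Session starts after Tech Soundcheck ends.
Dress Session starts after Rhythm Tracking ends.
Overlapping pairs: Rhythm Tracking & Tech Soundcheck, Sectional Mixing & Soloist Run-through — 2 in total.

2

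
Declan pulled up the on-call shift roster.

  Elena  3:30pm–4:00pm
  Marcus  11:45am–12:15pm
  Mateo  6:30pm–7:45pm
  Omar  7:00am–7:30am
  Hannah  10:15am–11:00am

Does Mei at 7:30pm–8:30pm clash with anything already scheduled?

Omar: ends 7:30am at or before Mei starts 7:30pm → clear.
Hannah: ends 11:00am at or before Mei starts 7:30pm → clear.
Marcus: ends 12:15pm at or before Mei starts 7:30pm → clear.
Elena: ends 4:00pm at or before Mei starts 7:30pm → clear.
Mateo: starts 6:30pm before Mei ends 8:30pm, and ends 7:45pm after Mei starts 7:30pm → overlap.
Mei overlaps Mateo.

Yes — it overlaps Mateo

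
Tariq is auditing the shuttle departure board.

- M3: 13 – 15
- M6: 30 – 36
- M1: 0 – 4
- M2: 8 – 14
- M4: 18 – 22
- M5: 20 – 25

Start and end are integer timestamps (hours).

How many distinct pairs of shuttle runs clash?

Sorted by start: M1, M2, M3, M4, M5, M6.
M2 starts after M1 ends — done with M1.
M3 starts before M2 ends → M2 and M3 overlap.
M4 starts after M2 ends — done with M2.
M4 starts after M3 ends — done with M3.
M5 starts before M4 ends → M4 and M5 overlap.
M6 starts after M4 ends.
M6 starts after M5 ends.
Overlapping pairs: M2 & M3, M4 & M5 — 2 in total.

2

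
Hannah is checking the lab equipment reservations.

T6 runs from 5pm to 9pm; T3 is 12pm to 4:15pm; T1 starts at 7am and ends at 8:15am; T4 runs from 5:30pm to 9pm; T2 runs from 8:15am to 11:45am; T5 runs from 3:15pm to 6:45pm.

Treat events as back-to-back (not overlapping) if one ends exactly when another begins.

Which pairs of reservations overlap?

T3 & T5, T4 & T5, T4 & T6, T5 & T6

Sorted by start: T1, T2, T3, T5, T6, T4.
T2 starts exactly when T1 ends (back-to-back, no overlap); T1 is clear from here.
T3 starts after T2 ends; T2 is clear from here.
T5 starts before T3 ends → T3 and T5 overlap.
T6 starts after T3 ends; T3 is clear from here.
T6 starts before T5 ends → T5 and T6 overlap.
T4 starts before T5 ends → T5 and T4 overlap.
T4 starts before T6 ends → T6 and T4 overlap.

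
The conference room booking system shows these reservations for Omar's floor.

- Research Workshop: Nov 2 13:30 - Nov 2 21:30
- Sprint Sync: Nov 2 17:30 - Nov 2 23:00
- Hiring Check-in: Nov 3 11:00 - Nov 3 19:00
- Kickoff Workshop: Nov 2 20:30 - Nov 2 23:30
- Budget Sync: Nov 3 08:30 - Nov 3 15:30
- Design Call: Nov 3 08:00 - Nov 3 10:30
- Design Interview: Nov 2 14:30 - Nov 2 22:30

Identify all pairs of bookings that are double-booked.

Two intervals overlap when each starts before the other ends.
Sorted by start: Research Workshop, Design Interview, Sprint Sync, Kickoff Workshop, Design Call, Budget Sync, Hiring Check-in.
Design Interview starts before Research Workshop ends → Research Workshop and Design Interview overlap.
Sprint Sync starts before Research Workshop ends → Research Workshop and Sprint Sync overlap.
Kickoff Workshop starts before Research Workshop ends → Research Workshop and Kickoff Workshop overlap.
Design Call starts after Research Workshop ends — done with Research Workshop.
Sprint Sync starts before Design Interview ends → Design Interview and Sprint Sync overlap.
Kickoff Workshop starts before Design Interview ends → Design Interview and Kickoff Workshop overlap.
Design Call starts after Design Interview ends — done with Design Interview.
Kickoff Workshop starts before Sprint Sync ends → Sprint Sync and Kickoff Workshop overlap.
Design Call starts after Sprint Sync ends — done with Sprint Sync.
Design Call starts after Kickoff Workshop ends — done with Kickoff Workshop.
Budget Sync starts before Design Call ends → Design Call and Budget Sync overlap.
Hiring Check-in starts after Design Call ends.
Hiring Check-in starts before Budget Sync ends → Budget Sync and Hiring Check-in overlap.

Budget Sync & Design Call, Budget Sync & Hiring Check-in, Design Interview & Kickoff Workshop, Design Interview & Research Workshop, Design Interview & Sprint Sync, Kickoff Workshop & Research Workshop, Kickoff Workshop & Sprint Sync, Research Workshop & Sprint Sync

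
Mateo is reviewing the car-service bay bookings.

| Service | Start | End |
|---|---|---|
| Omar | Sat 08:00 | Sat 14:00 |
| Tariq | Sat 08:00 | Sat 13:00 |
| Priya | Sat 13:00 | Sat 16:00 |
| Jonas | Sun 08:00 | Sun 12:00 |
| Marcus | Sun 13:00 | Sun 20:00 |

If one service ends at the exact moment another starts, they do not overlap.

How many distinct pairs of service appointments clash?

2

Two intervals overlap when each starts before the other ends.
Sorted by start: Omar, Tariq, Priya, Jonas, Marcus.
Tariq starts before Omar ends → Omar and Tariq overlap.
Priya starts before Omar ends → Omar and Priya overlap.
Jonas starts after Omar ends — done with Omar.
Priya starts exactly when Tariq ends (back-to-back, no overlap) — done with Tariq.
Jonas starts after Priya ends — done with Priya.
Marcus starts after Jonas ends.
Overlapping pairs: Omar & Priya, Omar & Tariq — 2 in total.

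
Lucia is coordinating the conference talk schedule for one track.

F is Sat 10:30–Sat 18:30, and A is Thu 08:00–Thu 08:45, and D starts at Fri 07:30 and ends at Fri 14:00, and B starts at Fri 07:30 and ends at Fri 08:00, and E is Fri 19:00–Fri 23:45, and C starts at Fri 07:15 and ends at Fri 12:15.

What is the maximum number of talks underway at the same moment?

Sort all start/end points and keep a running count:
Thu 08:00 start A → 1
Thu 08:45 end A → 0
Fri 07:15 start C → 1
Fri 07:30 start B → 2
Fri 07:30 start D → 3
Fri 08:00 end B → 2
Fri 12:15 end C → 1
Fri 14:00 end D → 0
Fri 19:00 start E → 1
Fri 23:45 end E → 0
Sat 10:30 start F → 1
Sat 18:30 end F → 0
Peak is 3, at Fri 07:30 (B, C, D).

3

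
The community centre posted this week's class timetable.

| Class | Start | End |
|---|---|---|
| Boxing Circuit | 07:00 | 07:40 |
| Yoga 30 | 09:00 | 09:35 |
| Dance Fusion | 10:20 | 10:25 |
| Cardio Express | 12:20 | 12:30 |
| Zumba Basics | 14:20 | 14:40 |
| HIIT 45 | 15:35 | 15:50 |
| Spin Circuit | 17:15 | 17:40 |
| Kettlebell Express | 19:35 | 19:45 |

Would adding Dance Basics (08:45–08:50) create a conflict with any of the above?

Boxing Circuit: ends 07:40 at or before Dance Basics starts 08:45 → clear.
Yoga 30: starts 09:00 at or after Dance Basics ends 08:50 → clear.
Dance Fusion: starts 10:20 at or after Dance Basics ends 08:50 → clear.
Cardio Express: starts 12:20 at or after Dance Basics ends 08:50 → clear.
Zumba Basics: starts 14:20 at or after Dance Basics ends 08:50 → clear.
HIIT 45: starts 15:35 at or after Dance Basics ends 08:50 → clear.
Spin Circuit: starts 17:15 at or after Dance Basics ends 08:50 → clear.
Kettlebell Express: starts 19:35 at or after Dance Basics ends 08:50 → clear.

No — it doesn't clash with anything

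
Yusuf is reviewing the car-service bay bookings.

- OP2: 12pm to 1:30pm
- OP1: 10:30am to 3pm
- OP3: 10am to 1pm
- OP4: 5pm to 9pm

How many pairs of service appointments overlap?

3

Sorted by start: OP3, OP1, OP2, OP4.
OP1 starts before OP3 ends → OP3 and OP1 overlap.
OP2 starts before OP3 ends → OP3 and OP2 overlap.
OP4 starts after OP3 ends.
OP2 starts before OP1 ends → OP1 and OP2 overlap.
OP4 starts after OP1 ends.
OP4 starts after OP2 ends.
Overlapping pairs: OP1 & OP2, OP1 & OP3, OP2 & OP3 — 3 in total.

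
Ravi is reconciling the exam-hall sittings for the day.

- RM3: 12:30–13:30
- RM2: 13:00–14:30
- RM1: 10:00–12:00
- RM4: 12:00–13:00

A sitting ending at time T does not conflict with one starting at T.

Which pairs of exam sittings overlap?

RM2 & RM3, RM3 & RM4

Check each pair: they overlap iff neither finishes before the other starts.
Sorted by start: RM1, RM4, RM3, RM2.
RM4 starts exactly when RM1 ends (back-to-back, no overlap) — done with RM1.
RM3 starts before RM4 ends → RM4 and RM3 overlap.
RM2 starts exactly when RM4 ends (back-to-back, no overlap).
RM2 starts before RM3 ends → RM3 and RM2 overlap.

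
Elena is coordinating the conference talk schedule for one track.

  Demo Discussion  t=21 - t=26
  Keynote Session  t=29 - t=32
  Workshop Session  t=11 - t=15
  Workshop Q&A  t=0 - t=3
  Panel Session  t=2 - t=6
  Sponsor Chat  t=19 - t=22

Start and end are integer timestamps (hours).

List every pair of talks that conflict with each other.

Demo Discussion & Sponsor Chat, Panel Session & Workshop Q&A

Check each pair: they overlap iff neither finishes before the other starts.
Sorted by start: Workshop Q&A, Panel Session, Workshop Session, Sponsor Chat, Demo Discussion, Keynote Session.
Panel Session starts before Workshop Q&A ends → Workshop Q&A and Panel Session overlap.
Workshop Session starts after Workshop Q&A ends; Workshop Q&A is clear from here.
Workshop Session starts after Panel Session ends; Panel Session is clear from here.
Sponsor Chat starts after Workshop Session ends; Workshop Session is clear from here.
Demo Discussion starts before Sponsor Chat ends → Sponsor Chat and Demo Discussion overlap.
Keynote Session starts after Sponsor Chat ends.
Keynote Session starts after Demo Discussion ends.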